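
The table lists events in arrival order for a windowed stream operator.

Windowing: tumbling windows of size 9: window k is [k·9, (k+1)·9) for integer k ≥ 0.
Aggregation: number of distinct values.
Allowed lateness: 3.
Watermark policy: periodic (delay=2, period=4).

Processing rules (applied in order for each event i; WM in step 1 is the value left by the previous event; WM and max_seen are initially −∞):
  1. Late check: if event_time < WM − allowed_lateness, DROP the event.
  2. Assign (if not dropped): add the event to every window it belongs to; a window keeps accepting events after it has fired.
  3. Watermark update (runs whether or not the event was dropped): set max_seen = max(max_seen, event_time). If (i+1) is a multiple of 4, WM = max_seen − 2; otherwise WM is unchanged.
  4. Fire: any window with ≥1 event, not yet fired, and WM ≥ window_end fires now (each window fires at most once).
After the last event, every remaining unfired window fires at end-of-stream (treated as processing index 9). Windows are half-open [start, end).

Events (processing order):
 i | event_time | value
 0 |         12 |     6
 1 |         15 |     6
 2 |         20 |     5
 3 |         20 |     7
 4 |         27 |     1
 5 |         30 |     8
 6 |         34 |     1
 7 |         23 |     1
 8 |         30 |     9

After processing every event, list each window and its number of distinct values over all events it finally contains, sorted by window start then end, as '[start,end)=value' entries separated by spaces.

i=0 t=12 v=6: → [9,18); WM=−∞
i=1 t=15 v=6: → [9,18); WM=−∞
i=2 t=20 v=5: → [18,27); WM=−∞
i=3 t=20 v=7: → [18,27); WM=18; [9,18) fires=1
i=4 t=27 v=1: → [27,36); WM=18
i=5 t=30 v=8: → [27,36); WM=18
i=6 t=34 v=1: → [27,36); WM=18
i=7 t=23 v=1: → [18,27); WM=32; [18,27) fires=3
i=8 t=30 v=9: → [27,36); WM=32

[9,18)=1 [18,27)=3 [27,36)=3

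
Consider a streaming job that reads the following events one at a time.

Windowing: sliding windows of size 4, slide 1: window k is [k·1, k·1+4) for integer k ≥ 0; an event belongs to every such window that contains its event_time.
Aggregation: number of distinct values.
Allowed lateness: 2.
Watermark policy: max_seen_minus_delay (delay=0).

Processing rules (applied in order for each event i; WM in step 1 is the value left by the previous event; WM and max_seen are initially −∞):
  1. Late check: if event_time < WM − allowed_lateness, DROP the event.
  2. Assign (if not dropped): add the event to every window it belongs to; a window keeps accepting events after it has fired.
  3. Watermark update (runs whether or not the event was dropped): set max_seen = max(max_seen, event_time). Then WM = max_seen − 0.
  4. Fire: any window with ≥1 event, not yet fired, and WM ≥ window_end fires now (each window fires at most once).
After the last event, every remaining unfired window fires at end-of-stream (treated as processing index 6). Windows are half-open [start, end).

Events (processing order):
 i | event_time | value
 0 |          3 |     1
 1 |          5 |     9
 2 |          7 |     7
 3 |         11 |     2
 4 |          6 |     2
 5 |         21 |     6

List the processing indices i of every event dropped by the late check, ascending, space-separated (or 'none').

i=0 t=3 v=1: → [3,7),[2,6),[1,5),[0,4); WM=3
i=1 t=5 v=9: → [5,9),[4,8),[3,7),[2,6); WM=5; [0,4) fires=1 [1,5) fires=1
i=2 t=7 v=7: → [7,11),[6,10),[5,9),[4,8); WM=7; [2,6) fires=2 [3,7) fires=2
i=3 t=11 v=2: → [11,15),[10,14),[9,13),[8,12); WM=11; [4,8) fires=2 [5,9) fires=2 [6,10) fires=1 [7,11) fires=1
i=4 t=6 v=2: DROP (t<11-2); WM=11
i=5 t=21 v=6: → [21,25),[20,24),[19,23),[18,22); WM=21; [8,12) fires=1 [9,13) fires=1 [10,14) fires=1 [11,15) fires=1

4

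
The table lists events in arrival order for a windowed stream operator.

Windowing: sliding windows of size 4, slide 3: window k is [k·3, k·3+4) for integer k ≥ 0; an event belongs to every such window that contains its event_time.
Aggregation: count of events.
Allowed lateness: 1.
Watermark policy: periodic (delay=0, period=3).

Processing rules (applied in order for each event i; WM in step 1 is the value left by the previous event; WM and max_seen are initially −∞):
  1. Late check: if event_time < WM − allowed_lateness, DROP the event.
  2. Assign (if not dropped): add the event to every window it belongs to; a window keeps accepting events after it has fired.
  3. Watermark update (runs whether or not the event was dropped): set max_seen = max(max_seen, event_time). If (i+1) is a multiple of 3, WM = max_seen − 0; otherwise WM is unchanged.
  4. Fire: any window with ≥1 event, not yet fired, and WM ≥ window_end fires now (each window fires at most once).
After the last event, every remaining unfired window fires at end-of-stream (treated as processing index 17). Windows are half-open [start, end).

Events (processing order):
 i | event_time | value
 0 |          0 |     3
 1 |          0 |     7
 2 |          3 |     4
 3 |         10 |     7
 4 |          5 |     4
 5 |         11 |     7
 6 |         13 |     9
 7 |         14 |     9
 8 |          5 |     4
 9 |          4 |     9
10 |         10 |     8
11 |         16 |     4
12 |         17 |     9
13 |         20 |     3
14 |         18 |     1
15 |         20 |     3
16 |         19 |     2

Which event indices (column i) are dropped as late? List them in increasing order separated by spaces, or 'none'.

i=0 t=0 v=3: → [0,4); WM=−∞
i=1 t=0 v=7: → [0,4); WM=−∞
i=2 t=3 v=4: → [3,7),[0,4); WM=3
i=3 t=10 v=7: → [9,13); WM=3
i=4 t=5 v=4: → [3,7); WM=3
i=5 t=11 v=7: → [9,13); WM=11; [0,4) fires=3 [3,7) fires=2
i=6 t=13 v=9: → [12,16); WM=11
i=7 t=14 v=9: → [12,16); WM=11
i=8 t=5 v=4: DROP (t<11-1); WM=14; [9,13) fires=2
i=9 t=4 v=9: DROP (t<14-1); WM=14
i=10 t=10 v=8: DROP (t<14-1); WM=14
i=11 t=16 v=4: → [15,19); WM=16; [12,16) fires=2
i=12 t=17 v=9: → [15,19); WM=16
i=13 t=20 v=3: → [18,22); WM=16
i=14 t=18 v=1: → [18,22),[15,19); WM=20; [15,19) fires=3
i=15 t=20 v=3: → [18,22); WM=20
i=16 t=19 v=2: → [18,22); WM=20

8 9 10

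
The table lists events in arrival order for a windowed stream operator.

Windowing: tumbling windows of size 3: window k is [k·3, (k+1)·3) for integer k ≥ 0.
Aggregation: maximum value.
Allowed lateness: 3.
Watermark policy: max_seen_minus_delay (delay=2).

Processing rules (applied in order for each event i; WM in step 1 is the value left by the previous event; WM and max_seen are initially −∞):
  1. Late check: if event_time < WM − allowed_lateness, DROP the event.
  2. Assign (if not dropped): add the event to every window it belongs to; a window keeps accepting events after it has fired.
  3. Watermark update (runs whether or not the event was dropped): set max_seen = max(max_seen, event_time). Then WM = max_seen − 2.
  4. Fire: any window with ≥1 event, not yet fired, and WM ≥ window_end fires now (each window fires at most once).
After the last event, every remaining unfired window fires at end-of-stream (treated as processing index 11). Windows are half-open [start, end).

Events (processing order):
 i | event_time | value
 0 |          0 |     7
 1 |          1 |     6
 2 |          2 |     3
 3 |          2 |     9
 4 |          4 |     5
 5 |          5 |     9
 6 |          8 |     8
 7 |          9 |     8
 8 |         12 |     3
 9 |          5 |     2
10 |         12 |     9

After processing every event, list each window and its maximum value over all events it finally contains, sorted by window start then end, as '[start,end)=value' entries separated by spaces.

[0,3)=9 [3,6)=9 [6,9)=8 [9,12)=8 [12,15)=9

i=0 t=0 v=7: → [0,3); WM=-2
i=1 t=1 v=6: → [0,3); WM=-1
i=2 t=2 v=3: → [0,3); WM=0
i=3 t=2 v=9: → [0,3); WM=0
i=4 t=4 v=5: → [3,6); WM=2
i=5 t=5 v=9: → [3,6); WM=3; [0,3) fires=9
i=6 t=8 v=8: → [6,9); WM=6; [3,6) fires=9
i=7 t=9 v=8: → [9,12); WM=7
i=8 t=12 v=3: → [12,15); WM=10; [6,9) fires=8
i=9 t=5 v=2: DROP (t<10-3); WM=10
i=10 t=12 v=9: → [12,15); WM=10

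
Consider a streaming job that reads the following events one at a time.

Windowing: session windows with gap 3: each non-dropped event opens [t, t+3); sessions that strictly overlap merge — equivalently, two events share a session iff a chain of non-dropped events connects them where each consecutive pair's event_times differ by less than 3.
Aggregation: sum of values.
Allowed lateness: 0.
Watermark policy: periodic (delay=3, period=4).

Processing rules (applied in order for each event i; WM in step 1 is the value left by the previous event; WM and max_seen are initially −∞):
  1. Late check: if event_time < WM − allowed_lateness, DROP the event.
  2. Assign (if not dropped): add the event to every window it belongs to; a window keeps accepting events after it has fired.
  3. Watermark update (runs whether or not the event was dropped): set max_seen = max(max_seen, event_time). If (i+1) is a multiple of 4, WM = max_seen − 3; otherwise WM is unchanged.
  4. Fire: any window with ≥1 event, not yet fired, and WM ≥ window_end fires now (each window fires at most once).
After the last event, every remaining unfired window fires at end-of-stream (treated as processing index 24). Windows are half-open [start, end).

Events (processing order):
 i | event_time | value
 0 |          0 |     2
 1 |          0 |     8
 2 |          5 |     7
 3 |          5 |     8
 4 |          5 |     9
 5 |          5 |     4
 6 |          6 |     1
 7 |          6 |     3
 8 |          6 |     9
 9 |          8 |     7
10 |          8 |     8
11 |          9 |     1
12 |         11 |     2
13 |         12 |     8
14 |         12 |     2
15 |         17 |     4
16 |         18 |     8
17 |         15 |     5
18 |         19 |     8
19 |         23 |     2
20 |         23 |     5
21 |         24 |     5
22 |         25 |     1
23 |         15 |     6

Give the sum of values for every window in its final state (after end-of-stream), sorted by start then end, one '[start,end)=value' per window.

[0,3)=10 [5,15)=69 [15,22)=25 [23,28)=13

i=0 t=0 v=2: → [0,3); WM=−∞
i=1 t=0 v=8: → [0,3); WM=−∞
i=2 t=5 v=7: → [5,8); WM=−∞
i=3 t=5 v=8: → [5,8); WM=2
i=4 t=5 v=9: → [5,8); WM=2
i=5 t=5 v=4: → [5,8); WM=2
i=6 t=6 v=1: → [5,9); WM=2
i=7 t=6 v=3: → [5,9); WM=3
i=8 t=6 v=9: → [5,9); WM=3
i=9 t=8 v=7: → [5,11); WM=3
i=10 t=8 v=8: → [5,11); WM=3
i=11 t=9 v=1: → [5,12); WM=6
i=12 t=11 v=2: → [5,14); WM=6
i=13 t=12 v=8: → [5,15); WM=6
i=14 t=12 v=2: → [5,15); WM=6
i=15 t=17 v=4: → [17,20); WM=14
i=16 t=18 v=8: → [17,21); WM=14
i=17 t=15 v=5: → [15,21); WM=14
i=18 t=19 v=8: → [15,22); WM=14
i=19 t=23 v=2: → [23,26); WM=20
i=20 t=23 v=5: → [23,26); WM=20
i=21 t=24 v=5: → [23,27); WM=20
i=22 t=25 v=1: → [23,28); WM=20
i=23 t=15 v=6: DROP (t<20-0); WM=22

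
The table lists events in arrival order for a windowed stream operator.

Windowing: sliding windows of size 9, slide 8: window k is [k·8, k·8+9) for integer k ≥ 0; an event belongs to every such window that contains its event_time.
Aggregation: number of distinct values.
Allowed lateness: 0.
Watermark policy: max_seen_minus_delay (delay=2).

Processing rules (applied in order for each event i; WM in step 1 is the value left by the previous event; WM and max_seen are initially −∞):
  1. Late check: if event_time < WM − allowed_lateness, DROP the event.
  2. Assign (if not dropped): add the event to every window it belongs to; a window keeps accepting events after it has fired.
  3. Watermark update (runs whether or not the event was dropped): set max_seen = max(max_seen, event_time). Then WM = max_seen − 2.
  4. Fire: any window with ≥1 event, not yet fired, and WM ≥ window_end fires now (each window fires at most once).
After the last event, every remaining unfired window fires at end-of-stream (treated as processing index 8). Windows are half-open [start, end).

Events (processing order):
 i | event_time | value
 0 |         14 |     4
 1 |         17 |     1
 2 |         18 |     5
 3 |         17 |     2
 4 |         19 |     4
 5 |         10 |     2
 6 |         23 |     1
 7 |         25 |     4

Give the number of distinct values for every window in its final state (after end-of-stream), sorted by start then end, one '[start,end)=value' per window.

[8,17)=1 [16,25)=4 [24,33)=1

i=0 t=14 v=4: → [8,17); WM=12
i=1 t=17 v=1: → [16,25); WM=15
i=2 t=18 v=5: → [16,25); WM=16
i=3 t=17 v=2: → [16,25); WM=16
i=4 t=19 v=4: → [16,25); WM=17; [8,17) fires=1
i=5 t=10 v=2: DROP (t<17-0); WM=17
i=6 t=23 v=1: → [16,25); WM=21
i=7 t=25 v=4: → [24,33); WM=23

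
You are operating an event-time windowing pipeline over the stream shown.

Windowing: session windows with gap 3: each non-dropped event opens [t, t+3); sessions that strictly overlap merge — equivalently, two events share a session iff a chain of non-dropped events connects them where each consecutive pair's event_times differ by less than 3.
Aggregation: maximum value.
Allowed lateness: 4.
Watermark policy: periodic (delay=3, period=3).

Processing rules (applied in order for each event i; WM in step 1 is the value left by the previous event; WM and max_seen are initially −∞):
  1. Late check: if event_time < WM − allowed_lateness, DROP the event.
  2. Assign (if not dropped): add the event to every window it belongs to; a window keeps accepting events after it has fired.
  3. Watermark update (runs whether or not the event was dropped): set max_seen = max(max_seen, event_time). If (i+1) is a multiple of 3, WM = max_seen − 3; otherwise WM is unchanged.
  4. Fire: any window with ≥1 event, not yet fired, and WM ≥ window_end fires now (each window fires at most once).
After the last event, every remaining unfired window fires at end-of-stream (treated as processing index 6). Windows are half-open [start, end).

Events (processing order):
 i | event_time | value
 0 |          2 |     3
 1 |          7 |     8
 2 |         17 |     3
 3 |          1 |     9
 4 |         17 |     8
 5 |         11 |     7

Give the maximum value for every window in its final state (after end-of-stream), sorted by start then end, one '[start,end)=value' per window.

[2,5)=3 [7,10)=8 [11,14)=7 [17,20)=8

i=0 t=2 v=3: → [2,5); WM=−∞
i=1 t=7 v=8: → [7,10); WM=−∞
i=2 t=17 v=3: → [17,20); WM=14
i=3 t=1 v=9: DROP (t<14-4); WM=14
i=4 t=17 v=8: → [17,20); WM=14
i=5 t=11 v=7: → [11,14); WM=14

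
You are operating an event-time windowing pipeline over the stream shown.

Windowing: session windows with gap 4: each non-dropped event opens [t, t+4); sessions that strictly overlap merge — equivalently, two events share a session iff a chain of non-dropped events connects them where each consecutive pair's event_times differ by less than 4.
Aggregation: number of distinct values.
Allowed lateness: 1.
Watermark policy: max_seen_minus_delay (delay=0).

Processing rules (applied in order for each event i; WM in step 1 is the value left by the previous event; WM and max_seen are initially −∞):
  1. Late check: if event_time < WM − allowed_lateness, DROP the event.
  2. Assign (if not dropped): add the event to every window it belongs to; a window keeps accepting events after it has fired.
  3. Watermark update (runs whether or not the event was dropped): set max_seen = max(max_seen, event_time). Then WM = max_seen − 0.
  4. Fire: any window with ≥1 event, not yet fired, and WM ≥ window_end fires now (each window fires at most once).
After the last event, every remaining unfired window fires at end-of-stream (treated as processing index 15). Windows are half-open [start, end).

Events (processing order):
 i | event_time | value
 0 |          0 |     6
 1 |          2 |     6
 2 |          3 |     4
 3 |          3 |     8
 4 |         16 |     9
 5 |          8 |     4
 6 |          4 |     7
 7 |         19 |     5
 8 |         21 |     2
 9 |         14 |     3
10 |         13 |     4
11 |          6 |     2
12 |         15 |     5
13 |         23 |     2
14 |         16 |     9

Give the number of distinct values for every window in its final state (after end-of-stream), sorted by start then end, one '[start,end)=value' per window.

[0,7)=3 [16,27)=3

i=0 t=0 v=6: → [0,4); WM=0
i=1 t=2 v=6: → [0,6); WM=2
i=2 t=3 v=4: → [0,7); WM=3
i=3 t=3 v=8: → [0,7); WM=3
i=4 t=16 v=9: → [16,20); WM=16
i=5 t=8 v=4: DROP (t<16-1); WM=16
i=6 t=4 v=7: DROP (t<16-1); WM=16
i=7 t=19 v=5: → [16,23); WM=19
i=8 t=21 v=2: → [16,25); WM=21
i=9 t=14 v=3: DROP (t<21-1); WM=21
i=10 t=13 v=4: DROP (t<21-1); WM=21
i=11 t=6 v=2: DROP (t<21-1); WM=21
i=12 t=15 v=5: DROP (t<21-1); WM=21
i=13 t=23 v=2: → [16,27); WM=23
i=14 t=16 v=9: DROP (t<23-1); WM=23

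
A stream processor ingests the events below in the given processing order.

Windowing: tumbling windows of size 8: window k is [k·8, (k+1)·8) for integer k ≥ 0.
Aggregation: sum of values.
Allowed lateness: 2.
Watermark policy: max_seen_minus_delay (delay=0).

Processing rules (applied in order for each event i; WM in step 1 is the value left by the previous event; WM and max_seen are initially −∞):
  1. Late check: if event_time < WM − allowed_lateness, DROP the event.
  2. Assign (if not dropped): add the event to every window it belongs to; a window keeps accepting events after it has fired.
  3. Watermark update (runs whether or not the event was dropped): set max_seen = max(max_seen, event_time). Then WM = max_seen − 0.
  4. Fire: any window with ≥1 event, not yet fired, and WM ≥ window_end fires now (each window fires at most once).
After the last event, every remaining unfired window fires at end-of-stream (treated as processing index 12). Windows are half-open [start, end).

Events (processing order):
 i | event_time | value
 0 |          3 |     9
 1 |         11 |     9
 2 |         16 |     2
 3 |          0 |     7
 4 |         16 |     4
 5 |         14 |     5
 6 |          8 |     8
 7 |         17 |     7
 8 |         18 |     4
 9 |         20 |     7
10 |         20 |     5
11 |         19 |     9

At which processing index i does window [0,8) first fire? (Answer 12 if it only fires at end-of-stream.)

1

i=0 t=3 v=9: → [0,8); WM=3
i=1 t=11 v=9: → [8,16); WM=11; [0,8) fires=9
i=2 t=16 v=2: → [16,24); WM=16; [8,16) fires=9
i=3 t=0 v=7: DROP (t<16-2); WM=16
i=4 t=16 v=4: → [16,24); WM=16
i=5 t=14 v=5: → [8,16); WM=16
i=6 t=8 v=8: DROP (t<16-2); WM=16
i=7 t=17 v=7: → [16,24); WM=17
i=8 t=18 v=4: → [16,24); WM=18
i=9 t=20 v=7: → [16,24); WM=20
i=10 t=20 v=5: → [16,24); WM=20
i=11 t=19 v=9: → [16,24); WM=20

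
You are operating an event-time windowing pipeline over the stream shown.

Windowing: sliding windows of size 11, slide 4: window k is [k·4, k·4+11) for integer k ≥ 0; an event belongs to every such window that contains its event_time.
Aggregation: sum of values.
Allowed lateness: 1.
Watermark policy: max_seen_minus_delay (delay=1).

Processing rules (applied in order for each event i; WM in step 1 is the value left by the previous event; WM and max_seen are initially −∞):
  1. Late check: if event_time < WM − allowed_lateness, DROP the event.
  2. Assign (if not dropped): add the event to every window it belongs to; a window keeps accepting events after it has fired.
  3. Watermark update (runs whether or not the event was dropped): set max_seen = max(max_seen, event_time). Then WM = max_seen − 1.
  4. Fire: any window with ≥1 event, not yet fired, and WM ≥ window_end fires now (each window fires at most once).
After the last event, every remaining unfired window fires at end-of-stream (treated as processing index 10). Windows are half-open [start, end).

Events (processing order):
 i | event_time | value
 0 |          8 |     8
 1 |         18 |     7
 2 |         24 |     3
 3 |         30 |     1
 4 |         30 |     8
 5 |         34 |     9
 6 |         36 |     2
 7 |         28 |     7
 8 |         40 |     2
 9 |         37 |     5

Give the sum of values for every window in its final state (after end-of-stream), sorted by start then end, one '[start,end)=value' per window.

i=0 t=8 v=8: → [8,19),[4,15),[0,11); WM=7
i=1 t=18 v=7: → [16,27),[12,23),[8,19); WM=17; [0,11) fires=8 [4,15) fires=8
i=2 t=24 v=3: → [24,35),[20,31),[16,27); WM=23; [8,19) fires=15 [12,23) fires=7
i=3 t=30 v=1: → [28,39),[24,35),[20,31); WM=29; [16,27) fires=10
i=4 t=30 v=8: → [28,39),[24,35),[20,31); WM=29
i=5 t=34 v=9: → [32,43),[28,39),[24,35); WM=33; [20,31) fires=12
i=6 t=36 v=2: → [36,47),[32,43),[28,39); WM=35; [24,35) fires=21
i=7 t=28 v=7: DROP (t<35-1); WM=35
i=8 t=40 v=2: → [40,51),[36,47),[32,43); WM=39; [28,39) fires=20
i=9 t=37 v=5: DROP (t<39-1); WM=39

[0,11)=8 [4,15)=8 [8,19)=15 [12,23)=7 [16,27)=10 [20,31)=12 [24,35)=21 [28,39)=20 [32,43)=13 [36,47)=4 [40,51)=2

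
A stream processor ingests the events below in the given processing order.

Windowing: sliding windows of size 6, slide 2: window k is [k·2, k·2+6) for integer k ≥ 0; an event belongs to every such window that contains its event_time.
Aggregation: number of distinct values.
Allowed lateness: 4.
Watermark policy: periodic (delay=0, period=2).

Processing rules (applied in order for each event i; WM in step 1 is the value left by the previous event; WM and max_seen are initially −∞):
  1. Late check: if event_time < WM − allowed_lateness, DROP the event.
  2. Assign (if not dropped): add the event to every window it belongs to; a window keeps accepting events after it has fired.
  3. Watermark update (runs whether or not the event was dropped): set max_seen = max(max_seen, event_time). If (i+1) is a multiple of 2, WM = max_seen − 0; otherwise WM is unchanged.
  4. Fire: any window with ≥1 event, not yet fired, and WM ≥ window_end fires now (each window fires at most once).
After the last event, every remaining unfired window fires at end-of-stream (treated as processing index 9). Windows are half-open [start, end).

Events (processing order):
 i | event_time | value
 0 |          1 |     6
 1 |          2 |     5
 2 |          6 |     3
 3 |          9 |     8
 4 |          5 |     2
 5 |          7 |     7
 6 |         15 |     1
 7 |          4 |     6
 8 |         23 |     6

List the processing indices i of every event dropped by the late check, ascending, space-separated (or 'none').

i=0 t=1 v=6: → [0,6); WM=−∞
i=1 t=2 v=5: → [2,8),[0,6); WM=2
i=2 t=6 v=3: → [6,12),[4,10),[2,8); WM=2
i=3 t=9 v=8: → [8,14),[6,12),[4,10); WM=9; [0,6) fires=2 [2,8) fires=2
i=4 t=5 v=2: → [4,10),[2,8),[0,6); WM=9
i=5 t=7 v=7: → [6,12),[4,10),[2,8); WM=9
i=6 t=15 v=1: → [14,20),[12,18),[10,16); WM=9
i=7 t=4 v=6: DROP (t<9-4); WM=15; [4,10) fires=4 [6,12) fires=3 [8,14) fires=1
i=8 t=23 v=6: → [22,28),[20,26),[18,24); WM=15

7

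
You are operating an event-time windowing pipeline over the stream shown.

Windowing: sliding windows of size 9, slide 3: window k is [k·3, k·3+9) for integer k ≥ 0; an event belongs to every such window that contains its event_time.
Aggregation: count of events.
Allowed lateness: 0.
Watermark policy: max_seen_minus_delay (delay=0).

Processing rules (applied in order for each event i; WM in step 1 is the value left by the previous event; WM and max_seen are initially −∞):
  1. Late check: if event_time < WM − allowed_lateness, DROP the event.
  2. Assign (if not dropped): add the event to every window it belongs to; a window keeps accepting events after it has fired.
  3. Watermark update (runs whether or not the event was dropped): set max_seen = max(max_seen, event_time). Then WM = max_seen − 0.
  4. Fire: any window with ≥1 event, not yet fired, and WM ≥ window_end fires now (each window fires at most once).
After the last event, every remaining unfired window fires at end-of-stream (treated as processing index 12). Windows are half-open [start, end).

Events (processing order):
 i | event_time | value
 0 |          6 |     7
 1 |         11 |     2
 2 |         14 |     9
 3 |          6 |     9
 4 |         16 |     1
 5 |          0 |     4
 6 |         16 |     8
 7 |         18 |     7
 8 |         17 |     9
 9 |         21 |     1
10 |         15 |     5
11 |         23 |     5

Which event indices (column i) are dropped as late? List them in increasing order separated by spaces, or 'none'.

3 5 8 10

i=0 t=6 v=7: → [6,15),[3,12),[0,9); WM=6
i=1 t=11 v=2: → [9,18),[6,15),[3,12); WM=11; [0,9) fires=1
i=2 t=14 v=9: → [12,21),[9,18),[6,15); WM=14; [3,12) fires=2
i=3 t=6 v=9: DROP (t<14-0); WM=14
i=4 t=16 v=1: → [15,24),[12,21),[9,18); WM=16; [6,15) fires=3
i=5 t=0 v=4: DROP (t<16-0); WM=16
i=6 t=16 v=8: → [15,24),[12,21),[9,18); WM=16
i=7 t=18 v=7: → [18,27),[15,24),[12,21); WM=18; [9,18) fires=4
i=8 t=17 v=9: DROP (t<18-0); WM=18
i=9 t=21 v=1: → [21,30),[18,27),[15,24); WM=21; [12,21) fires=4
i=10 t=15 v=5: DROP (t<21-0); WM=21
i=11 t=23 v=5: → [21,30),[18,27),[15,24); WM=23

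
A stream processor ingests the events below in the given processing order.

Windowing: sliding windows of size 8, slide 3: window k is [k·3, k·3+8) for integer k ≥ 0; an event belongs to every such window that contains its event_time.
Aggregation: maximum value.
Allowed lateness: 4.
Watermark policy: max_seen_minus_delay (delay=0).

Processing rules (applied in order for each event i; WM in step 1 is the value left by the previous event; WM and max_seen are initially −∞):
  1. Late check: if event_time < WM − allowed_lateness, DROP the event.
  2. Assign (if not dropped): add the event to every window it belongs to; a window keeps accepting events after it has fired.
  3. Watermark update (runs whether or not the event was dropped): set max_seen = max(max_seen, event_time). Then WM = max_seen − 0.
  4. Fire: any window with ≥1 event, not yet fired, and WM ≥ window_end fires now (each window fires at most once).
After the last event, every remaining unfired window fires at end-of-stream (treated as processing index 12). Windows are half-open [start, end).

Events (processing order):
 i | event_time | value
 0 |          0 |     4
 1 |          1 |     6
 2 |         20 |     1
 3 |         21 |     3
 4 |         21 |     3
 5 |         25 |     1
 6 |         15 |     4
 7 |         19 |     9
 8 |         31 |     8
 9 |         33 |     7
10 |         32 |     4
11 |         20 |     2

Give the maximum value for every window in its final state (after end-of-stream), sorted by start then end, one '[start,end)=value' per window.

i=0 t=0 v=4: → [0,8); WM=0
i=1 t=1 v=6: → [0,8); WM=1
i=2 t=20 v=1: → [18,26),[15,23); WM=20; [0,8) fires=6
i=3 t=21 v=3: → [21,29),[18,26),[15,23); WM=21
i=4 t=21 v=3: → [21,29),[18,26),[15,23); WM=21
i=5 t=25 v=1: → [24,32),[21,29),[18,26); WM=25; [15,23) fires=3
i=6 t=15 v=4: DROP (t<25-4); WM=25
i=7 t=19 v=9: DROP (t<25-4); WM=25
i=8 t=31 v=8: → [30,38),[27,35),[24,32); WM=31; [18,26) fires=3 [21,29) fires=3
i=9 t=33 v=7: → [33,41),[30,38),[27,35); WM=33; [24,32) fires=8
i=10 t=32 v=4: → [30,38),[27,35); WM=33
i=11 t=20 v=2: DROP (t<33-4); WM=33

[0,8)=6 [15,23)=3 [18,26)=3 [21,29)=3 [24,32)=8 [27,35)=8 [30,38)=8 [33,41)=7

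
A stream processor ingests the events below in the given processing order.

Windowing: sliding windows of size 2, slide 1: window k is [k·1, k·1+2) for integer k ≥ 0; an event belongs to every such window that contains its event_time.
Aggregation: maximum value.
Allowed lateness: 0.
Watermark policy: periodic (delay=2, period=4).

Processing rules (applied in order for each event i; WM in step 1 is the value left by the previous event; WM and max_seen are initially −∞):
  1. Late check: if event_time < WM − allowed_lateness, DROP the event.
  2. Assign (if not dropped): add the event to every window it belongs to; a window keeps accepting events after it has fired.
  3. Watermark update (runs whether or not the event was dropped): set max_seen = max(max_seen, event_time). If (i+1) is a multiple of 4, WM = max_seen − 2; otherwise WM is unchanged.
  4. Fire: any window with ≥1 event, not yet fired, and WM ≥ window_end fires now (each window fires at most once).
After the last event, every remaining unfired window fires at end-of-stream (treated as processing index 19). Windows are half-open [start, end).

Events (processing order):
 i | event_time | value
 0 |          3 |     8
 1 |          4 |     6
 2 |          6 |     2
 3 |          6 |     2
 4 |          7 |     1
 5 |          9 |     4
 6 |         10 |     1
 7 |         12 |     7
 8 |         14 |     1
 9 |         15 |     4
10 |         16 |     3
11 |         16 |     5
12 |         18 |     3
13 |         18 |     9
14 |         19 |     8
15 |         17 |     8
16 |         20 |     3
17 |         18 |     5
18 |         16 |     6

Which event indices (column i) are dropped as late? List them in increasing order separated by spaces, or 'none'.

i=0 t=3 v=8: → [3,5),[2,4); WM=−∞
i=1 t=4 v=6: → [4,6),[3,5); WM=−∞
i=2 t=6 v=2: → [6,8),[5,7); WM=−∞
i=3 t=6 v=2: → [6,8),[5,7); WM=4; [2,4) fires=8
i=4 t=7 v=1: → [7,9),[6,8); WM=4
i=5 t=9 v=4: → [9,11),[8,10); WM=4
i=6 t=10 v=1: → [10,12),[9,11); WM=4
i=7 t=12 v=7: → [12,14),[11,13); WM=10; [3,5) fires=8 [4,6) fires=6 [5,7) fires=2 [6,8) fires=2 [7,9) fires=1 [8,10) fires=4
i=8 t=14 v=1: → [14,16),[13,15); WM=10
i=9 t=15 v=4: → [15,17),[14,16); WM=10
i=10 t=16 v=3: → [16,18),[15,17); WM=10
i=11 t=16 v=5: → [16,18),[15,17); WM=14; [9,11) fires=4 [10,12) fires=1 [11,13) fires=7 [12,14) fires=7
i=12 t=18 v=3: → [18,20),[17,19); WM=14
i=13 t=18 v=9: → [18,20),[17,19); WM=14
i=14 t=19 v=8: → [19,21),[18,20); WM=14
i=15 t=17 v=8: → [17,19),[16,18); WM=17; [13,15) fires=1 [14,16) fires=4 [15,17) fires=5
i=16 t=20 v=3: → [20,22),[19,21); WM=17
i=17 t=18 v=5: → [18,20),[17,19); WM=17
i=18 t=16 v=6: DROP (t<17-0); WM=17

18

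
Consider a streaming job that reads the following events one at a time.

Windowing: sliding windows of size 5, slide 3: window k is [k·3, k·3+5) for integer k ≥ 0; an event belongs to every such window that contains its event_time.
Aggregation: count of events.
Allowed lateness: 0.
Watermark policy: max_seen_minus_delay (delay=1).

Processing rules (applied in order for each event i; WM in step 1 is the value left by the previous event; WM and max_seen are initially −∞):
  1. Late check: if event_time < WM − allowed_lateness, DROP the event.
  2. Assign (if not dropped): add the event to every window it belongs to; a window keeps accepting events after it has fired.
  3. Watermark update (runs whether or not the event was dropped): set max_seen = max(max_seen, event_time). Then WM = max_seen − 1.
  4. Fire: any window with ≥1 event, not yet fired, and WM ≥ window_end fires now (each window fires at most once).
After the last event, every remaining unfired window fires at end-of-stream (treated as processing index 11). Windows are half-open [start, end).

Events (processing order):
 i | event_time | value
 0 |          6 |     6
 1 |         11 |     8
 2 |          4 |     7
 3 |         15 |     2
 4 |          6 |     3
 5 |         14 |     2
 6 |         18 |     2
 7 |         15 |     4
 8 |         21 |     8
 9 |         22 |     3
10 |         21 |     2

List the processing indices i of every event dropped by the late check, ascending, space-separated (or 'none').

2 4 7

i=0 t=6 v=6: → [6,11),[3,8); WM=5
i=1 t=11 v=8: → [9,14); WM=10; [3,8) fires=1
i=2 t=4 v=7: DROP (t<10-0); WM=10
i=3 t=15 v=2: → [15,20),[12,17); WM=14; [6,11) fires=1 [9,14) fires=1
i=4 t=6 v=3: DROP (t<14-0); WM=14
i=5 t=14 v=2: → [12,17); WM=14
i=6 t=18 v=2: → [18,23),[15,20); WM=17; [12,17) fires=2
i=7 t=15 v=4: DROP (t<17-0); WM=17
i=8 t=21 v=8: → [21,26),[18,23); WM=20; [15,20) fires=2
i=9 t=22 v=3: → [21,26),[18,23); WM=21
i=10 t=21 v=2: → [21,26),[18,23); WM=21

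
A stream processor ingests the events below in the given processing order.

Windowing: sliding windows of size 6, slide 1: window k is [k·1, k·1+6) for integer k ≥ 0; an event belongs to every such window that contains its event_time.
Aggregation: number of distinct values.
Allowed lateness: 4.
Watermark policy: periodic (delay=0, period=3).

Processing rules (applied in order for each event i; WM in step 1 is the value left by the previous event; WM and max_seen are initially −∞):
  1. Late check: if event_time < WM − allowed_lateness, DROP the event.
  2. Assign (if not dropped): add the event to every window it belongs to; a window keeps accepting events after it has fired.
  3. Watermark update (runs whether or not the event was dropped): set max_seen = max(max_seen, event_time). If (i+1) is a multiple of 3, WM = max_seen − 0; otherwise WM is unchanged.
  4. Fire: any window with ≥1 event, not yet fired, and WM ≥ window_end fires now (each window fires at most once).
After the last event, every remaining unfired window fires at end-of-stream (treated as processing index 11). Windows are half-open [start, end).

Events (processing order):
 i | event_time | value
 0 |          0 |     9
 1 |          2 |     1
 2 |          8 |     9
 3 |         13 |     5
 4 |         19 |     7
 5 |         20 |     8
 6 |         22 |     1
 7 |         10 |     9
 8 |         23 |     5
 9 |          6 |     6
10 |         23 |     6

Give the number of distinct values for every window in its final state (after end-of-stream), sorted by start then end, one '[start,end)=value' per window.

[0,6)=2 [1,7)=1 [2,8)=1 [3,9)=1 [4,10)=1 [5,11)=1 [6,12)=1 [7,13)=1 [8,14)=2 [9,15)=1 [10,16)=1 [11,17)=1 [12,18)=1 [13,19)=1 [14,20)=1 [15,21)=2 [16,22)=2 [17,23)=3 [18,24)=5 [19,25)=5 [20,26)=4 [21,27)=3 [22,28)=3 [23,29)=2

i=0 t=0 v=9: → [0,6); WM=−∞
i=1 t=2 v=1: → [2,8),[1,7),[0,6); WM=−∞
i=2 t=8 v=9: → [8,14),[7,13),[6,12),[5,11),[4,10),[3,9); WM=8; [0,6) fires=2 [1,7) fires=1 [2,8) fires=1
i=3 t=13 v=5: → [13,19),[12,18),[11,17),[10,16),[9,15),[8,14); WM=8
i=4 t=19 v=7: → [19,25),[18,24),[17,23),[16,22),[15,21),[14,20); WM=8
i=5 t=20 v=8: → [20,26),[19,25),[18,24),[17,23),[16,22),[15,21); WM=20; [3,9) fires=1 [4,10) fires=1 [5,11) fires=1 [6,12) fires=1 [7,13) fires=1 [8,14) fires=2 [9,15) fires=1 [10,16) fires=1 [11,17) fires=1 [12,18) fires=1 [13,19) fires=1 [14,20) fires=1
i=6 t=22 v=1: → [22,28),[21,27),[20,26),[19,25),[18,24),[17,23); WM=20
i=7 t=10 v=9: DROP (t<20-4); WM=20
i=8 t=23 v=5: → [23,29),[22,28),[21,27),[20,26),[19,25),[18,24); WM=23; [15,21) fires=2 [16,22) fires=2 [17,23) fires=3
i=9 t=6 v=6: DROP (t<23-4); WM=23
i=10 t=23 v=6: → [23,29),[22,28),[21,27),[20,26),[19,25),[18,24); WM=23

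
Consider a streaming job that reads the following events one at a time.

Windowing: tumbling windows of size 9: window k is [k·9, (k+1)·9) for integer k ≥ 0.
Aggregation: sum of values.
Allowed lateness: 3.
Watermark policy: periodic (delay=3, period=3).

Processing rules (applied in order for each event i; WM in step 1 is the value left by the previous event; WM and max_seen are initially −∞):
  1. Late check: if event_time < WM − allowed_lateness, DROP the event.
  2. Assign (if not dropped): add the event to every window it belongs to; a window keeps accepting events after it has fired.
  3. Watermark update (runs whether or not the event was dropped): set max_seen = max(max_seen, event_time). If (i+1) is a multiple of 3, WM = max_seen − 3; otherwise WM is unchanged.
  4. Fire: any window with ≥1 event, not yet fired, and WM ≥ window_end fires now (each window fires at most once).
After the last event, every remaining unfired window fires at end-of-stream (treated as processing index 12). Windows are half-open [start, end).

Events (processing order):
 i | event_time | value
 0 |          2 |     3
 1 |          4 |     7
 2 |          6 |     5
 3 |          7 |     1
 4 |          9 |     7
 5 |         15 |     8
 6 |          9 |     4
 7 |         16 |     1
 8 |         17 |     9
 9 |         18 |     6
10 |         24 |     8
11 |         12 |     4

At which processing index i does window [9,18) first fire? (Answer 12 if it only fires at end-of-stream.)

i=0 t=2 v=3: → [0,9); WM=−∞
i=1 t=4 v=7: → [0,9); WM=−∞
i=2 t=6 v=5: → [0,9); WM=3
i=3 t=7 v=1: → [0,9); WM=3
i=4 t=9 v=7: → [9,18); WM=3
i=5 t=15 v=8: → [9,18); WM=12; [0,9) fires=16
i=6 t=9 v=4: → [9,18); WM=12
i=7 t=16 v=1: → [9,18); WM=12
i=8 t=17 v=9: → [9,18); WM=14
i=9 t=18 v=6: → [18,27); WM=14
i=10 t=24 v=8: → [18,27); WM=14
i=11 t=12 v=4: → [9,18); WM=21; [9,18) fires=33

11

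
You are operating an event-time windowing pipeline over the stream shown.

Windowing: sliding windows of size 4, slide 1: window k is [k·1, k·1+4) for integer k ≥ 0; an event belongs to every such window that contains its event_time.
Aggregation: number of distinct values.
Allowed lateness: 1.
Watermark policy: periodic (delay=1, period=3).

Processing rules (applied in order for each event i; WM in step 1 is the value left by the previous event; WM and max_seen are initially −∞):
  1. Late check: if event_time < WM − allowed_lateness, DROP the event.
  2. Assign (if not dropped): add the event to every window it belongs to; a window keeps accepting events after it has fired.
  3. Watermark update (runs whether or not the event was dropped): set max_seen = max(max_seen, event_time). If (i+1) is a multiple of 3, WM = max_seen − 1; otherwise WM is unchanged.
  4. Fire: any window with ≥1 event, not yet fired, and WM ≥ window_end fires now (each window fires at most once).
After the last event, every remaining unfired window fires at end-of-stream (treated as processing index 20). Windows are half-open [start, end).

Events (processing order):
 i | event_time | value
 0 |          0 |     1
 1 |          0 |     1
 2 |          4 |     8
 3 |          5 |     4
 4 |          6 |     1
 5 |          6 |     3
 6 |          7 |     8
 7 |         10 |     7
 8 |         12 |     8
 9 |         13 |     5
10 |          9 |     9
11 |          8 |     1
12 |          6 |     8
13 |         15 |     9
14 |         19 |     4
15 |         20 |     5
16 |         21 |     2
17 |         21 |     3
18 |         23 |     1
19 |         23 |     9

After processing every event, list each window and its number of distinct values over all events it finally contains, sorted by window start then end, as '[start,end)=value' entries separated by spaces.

[0,4)=1 [1,5)=1 [2,6)=2 [3,7)=4 [4,8)=4 [5,9)=4 [6,10)=3 [7,11)=2 [8,12)=1 [9,13)=2 [10,14)=3 [11,15)=2 [12,16)=3 [13,17)=2 [14,18)=1 [15,19)=1 [16,20)=1 [17,21)=2 [18,22)=4 [19,23)=4 [20,24)=5 [21,25)=4 [22,26)=2 [23,27)=2

i=0 t=0 v=1: → [0,4); WM=−∞
i=1 t=0 v=1: → [0,4); WM=−∞
i=2 t=4 v=8: → [4,8),[3,7),[2,6),[1,5); WM=3
i=3 t=5 v=4: → [5,9),[4,8),[3,7),[2,6); WM=3
i=4 t=6 v=1: → [6,10),[5,9),[4,8),[3,7); WM=3
i=5 t=6 v=3: → [6,10),[5,9),[4,8),[3,7); WM=5; [0,4) fires=1 [1,5) fires=1
i=6 t=7 v=8: → [7,11),[6,10),[5,9),[4,8); WM=5
i=7 t=10 v=7: → [10,14),[9,13),[8,12),[7,11); WM=5
i=8 t=12 v=8: → [12,16),[11,15),[10,14),[9,13); WM=11; [2,6) fires=2 [3,7) fires=4 [4,8) fires=4 [5,9) fires=4 [6,10) fires=3 [7,11) fires=2
i=9 t=13 v=5: → [13,17),[12,16),[11,15),[10,14); WM=11
i=10 t=9 v=9: DROP (t<11-1); WM=11
i=11 t=8 v=1: DROP (t<11-1); WM=12; [8,12) fires=1
i=12 t=6 v=8: DROP (t<12-1); WM=12
i=13 t=15 v=9: → [15,19),[14,18),[13,17),[12,16); WM=12
i=14 t=19 v=4: → [19,23),[18,22),[17,21),[16,20); WM=18; [9,13) fires=2 [10,14) fires=3 [11,15) fires=2 [12,16) fires=3 [13,17) fires=2 [14,18) fires=1
i=15 t=20 v=5: → [20,24),[19,23),[18,22),[17,21); WM=18
i=16 t=21 v=2: → [21,25),[20,24),[19,23),[18,22); WM=18
i=17 t=21 v=3: → [21,25),[20,24),[19,23),[18,22); WM=20; [15,19) fires=1 [16,20) fires=1
i=18 t=23 v=1: → [23,27),[22,26),[21,25),[20,24); WM=20
i=19 t=23 v=9: → [23,27),[22,26),[21,25),[20,24); WM=20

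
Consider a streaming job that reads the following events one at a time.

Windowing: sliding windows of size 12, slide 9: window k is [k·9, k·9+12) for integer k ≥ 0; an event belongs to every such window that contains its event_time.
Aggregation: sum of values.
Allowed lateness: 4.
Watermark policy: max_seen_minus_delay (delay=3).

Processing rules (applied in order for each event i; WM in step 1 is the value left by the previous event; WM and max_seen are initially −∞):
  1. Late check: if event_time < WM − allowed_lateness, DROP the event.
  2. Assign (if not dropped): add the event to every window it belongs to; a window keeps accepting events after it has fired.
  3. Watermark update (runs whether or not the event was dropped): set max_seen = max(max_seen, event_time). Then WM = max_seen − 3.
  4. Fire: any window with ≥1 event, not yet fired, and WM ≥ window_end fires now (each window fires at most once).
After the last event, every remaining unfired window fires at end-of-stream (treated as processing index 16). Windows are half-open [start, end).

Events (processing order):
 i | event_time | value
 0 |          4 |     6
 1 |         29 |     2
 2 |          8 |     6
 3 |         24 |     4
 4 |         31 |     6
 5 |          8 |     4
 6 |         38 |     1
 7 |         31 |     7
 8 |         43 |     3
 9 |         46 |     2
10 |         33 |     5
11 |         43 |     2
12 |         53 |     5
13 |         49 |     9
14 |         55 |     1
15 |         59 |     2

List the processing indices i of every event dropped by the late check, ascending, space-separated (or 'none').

i=0 t=4 v=6: → [0,12); WM=1
i=1 t=29 v=2: → [27,39),[18,30); WM=26; [0,12) fires=6
i=2 t=8 v=6: DROP (t<26-4); WM=26
i=3 t=24 v=4: → [18,30); WM=26
i=4 t=31 v=6: → [27,39); WM=28
i=5 t=8 v=4: DROP (t<28-4); WM=28
i=6 t=38 v=1: → [36,48),[27,39); WM=35; [18,30) fires=6
i=7 t=31 v=7: → [27,39); WM=35
i=8 t=43 v=3: → [36,48); WM=40; [27,39) fires=16
i=9 t=46 v=2: → [45,57),[36,48); WM=43
i=10 t=33 v=5: DROP (t<43-4); WM=43
i=11 t=43 v=2: → [36,48); WM=43
i=12 t=53 v=5: → [45,57); WM=50; [36,48) fires=8
i=13 t=49 v=9: → [45,57); WM=50
i=14 t=55 v=1: → [54,66),[45,57); WM=52
i=15 t=59 v=2: → [54,66); WM=56

2 5 10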